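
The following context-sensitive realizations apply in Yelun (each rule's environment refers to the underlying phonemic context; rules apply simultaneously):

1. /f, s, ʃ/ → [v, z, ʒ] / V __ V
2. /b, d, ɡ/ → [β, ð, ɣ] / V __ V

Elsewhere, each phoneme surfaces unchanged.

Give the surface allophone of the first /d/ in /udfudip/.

/d/ (between /u/ and /f/) is in the target of rule 2 but the environment (between two vowels) is not met → [d].

[d]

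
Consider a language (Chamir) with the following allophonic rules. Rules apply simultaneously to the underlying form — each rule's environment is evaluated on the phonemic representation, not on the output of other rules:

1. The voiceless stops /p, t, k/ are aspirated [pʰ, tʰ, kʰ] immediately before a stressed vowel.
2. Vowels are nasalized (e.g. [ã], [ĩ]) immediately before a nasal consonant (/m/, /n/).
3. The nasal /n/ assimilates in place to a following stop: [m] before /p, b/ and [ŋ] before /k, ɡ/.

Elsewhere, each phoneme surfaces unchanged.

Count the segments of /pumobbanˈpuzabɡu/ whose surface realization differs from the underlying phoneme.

4

Segments that undergo a rule: /u/ → [ũ] (rule 2); /a/ → [ã] (rule 2); /n/ → [m] (rule 3); /p/ → [pʰ] (rule 1).
All other segments surface unchanged.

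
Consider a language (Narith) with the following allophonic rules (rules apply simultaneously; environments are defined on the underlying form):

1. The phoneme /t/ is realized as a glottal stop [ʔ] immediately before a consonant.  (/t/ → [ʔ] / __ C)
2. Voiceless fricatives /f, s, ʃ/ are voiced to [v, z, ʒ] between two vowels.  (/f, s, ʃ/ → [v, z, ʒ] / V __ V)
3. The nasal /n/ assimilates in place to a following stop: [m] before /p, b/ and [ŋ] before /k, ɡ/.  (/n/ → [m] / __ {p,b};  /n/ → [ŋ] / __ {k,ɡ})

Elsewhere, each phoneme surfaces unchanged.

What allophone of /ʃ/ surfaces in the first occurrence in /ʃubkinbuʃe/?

[ʃ]

/ʃ/ — word-initial; rule 2 does not apply here → [ʃ].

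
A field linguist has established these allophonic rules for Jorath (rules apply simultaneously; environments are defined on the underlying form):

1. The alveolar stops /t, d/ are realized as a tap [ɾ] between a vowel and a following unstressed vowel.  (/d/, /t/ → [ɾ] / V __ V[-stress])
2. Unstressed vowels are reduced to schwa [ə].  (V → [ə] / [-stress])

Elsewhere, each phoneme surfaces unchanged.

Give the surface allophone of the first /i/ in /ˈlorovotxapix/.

/i/ — between /p/ and /x/, in an unstressed syllable — surfaces as [ə] (rule 2).

[ə]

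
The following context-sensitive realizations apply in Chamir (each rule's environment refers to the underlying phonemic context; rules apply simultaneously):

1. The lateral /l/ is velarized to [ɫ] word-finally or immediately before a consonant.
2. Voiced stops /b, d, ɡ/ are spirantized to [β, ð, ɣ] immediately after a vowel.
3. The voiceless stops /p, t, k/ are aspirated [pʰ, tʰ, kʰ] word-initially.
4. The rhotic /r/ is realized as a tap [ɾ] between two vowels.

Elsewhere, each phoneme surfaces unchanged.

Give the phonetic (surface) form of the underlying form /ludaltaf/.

/l/ (word-initial) is in the target of rule 1 but the environment (word-finally or immediately before a consonant) is not met → [l].
/u/ (between /l/ and /d/): no rule targets it → [u].
/d/ — between /u/ and /a/, immediately after a vowel — surfaces as [ð] (rule 2).
/a/ stays [a].
/l/ — between /a/ and /t/, word-finally or immediately before a consonant — surfaces as [ɫ] (rule 1).
/t/ (between /l/ and /a/) is in the target of rule 3 but the environment (word-initially) is not met → [t].
/a/ (between /t/ and /f/) is unaffected → [a].
/f/ — not in any rule's target class → [f].

[luðaɫtaf]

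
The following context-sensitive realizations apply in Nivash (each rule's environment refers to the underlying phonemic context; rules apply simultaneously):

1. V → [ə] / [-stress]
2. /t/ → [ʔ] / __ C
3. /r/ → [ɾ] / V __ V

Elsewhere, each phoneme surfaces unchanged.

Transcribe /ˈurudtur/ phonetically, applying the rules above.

[ˈuɾədtər]

/u/ — word-initial; rule 1 does not apply here → [u].
/r/ (between /u/ and /u/): between two vowels, so rule 3 applies → [ɾ].
/u/ — between /r/ and /d/, in an unstressed syllable — surfaces as [ə] (rule 1).
/t/ (between /d/ and /u/) is in the target of rule 2 but the environment (immediately before a consonant) is not met → [t].
/u/ (between /t/ and /r/) occurs in an unstressed syllable → [ə] by rule 1.
/r/ (word-final) fails the environment for rule 3, so it stays [r].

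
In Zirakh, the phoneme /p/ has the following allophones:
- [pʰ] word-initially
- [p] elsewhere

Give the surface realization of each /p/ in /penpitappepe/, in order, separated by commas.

Occurrence 1 (position 1): word-initially → [pʰ].
Occurrence 2 (position 4): no conditioning environment matches → elsewhere allophone [p].
Occurrence 3 (position 8): no conditioning environment matches → elsewhere allophone [p].
Occurrence 4 (position 9): no conditioning environment matches → elsewhere allophone [p].
Occurrence 5 (position 11): no conditioning environment matches → elsewhere allophone [p].

[pʰ], [p], [p], [p], [p]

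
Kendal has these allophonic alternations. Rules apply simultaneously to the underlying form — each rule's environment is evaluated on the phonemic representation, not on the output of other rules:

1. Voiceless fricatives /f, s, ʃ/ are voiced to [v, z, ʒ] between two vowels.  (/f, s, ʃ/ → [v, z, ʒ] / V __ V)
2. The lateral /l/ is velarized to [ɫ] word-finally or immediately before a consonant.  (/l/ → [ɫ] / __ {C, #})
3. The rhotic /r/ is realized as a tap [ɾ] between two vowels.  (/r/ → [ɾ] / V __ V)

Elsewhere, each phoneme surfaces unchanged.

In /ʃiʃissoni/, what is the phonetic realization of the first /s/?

[s]

/s/ (between /i/ and /s/) fails the environment for rule 1, so it stays [s].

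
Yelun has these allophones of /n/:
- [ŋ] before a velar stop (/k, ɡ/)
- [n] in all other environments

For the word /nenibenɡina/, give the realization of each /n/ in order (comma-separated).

Occurrence 1 (position 1): no conditioning environment matches → elsewhere allophone [n].
Occurrence 2 (position 3): no conditioning environment matches → elsewhere allophone [n].
Occurrence 3 (position 7): before a velar stop → [ŋ].
Occurrence 4 (position 10): no conditioning environment matches → elsewhere allophone [n].

[n], [n], [ŋ], [n]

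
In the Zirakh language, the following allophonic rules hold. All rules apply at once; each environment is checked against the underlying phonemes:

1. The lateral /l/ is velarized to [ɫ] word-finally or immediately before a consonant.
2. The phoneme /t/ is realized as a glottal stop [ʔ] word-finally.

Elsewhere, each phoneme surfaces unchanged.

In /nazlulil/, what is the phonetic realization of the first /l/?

[l]

/l/ — between /z/ and /u/; rule 1 does not apply here → [l].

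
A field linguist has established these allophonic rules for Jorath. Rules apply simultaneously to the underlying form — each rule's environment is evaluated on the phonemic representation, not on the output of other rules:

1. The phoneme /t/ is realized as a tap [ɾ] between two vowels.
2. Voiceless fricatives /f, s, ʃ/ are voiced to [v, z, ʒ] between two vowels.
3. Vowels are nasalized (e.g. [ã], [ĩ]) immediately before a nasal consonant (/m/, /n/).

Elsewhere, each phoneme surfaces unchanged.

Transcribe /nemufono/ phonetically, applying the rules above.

[nẽmuvõno]

/n/ — not in any rule's target class → [n].
/e/ (between /n/ and /m/): before a nasal consonant, so rule 3 applies → [ẽ].
/m/ (between /e/ and /u/): no rule targets it → [m].
/u/ (between /m/ and /f/): rule 3 targets it, but not before a nasal consonant → unchanged [u].
Rule 2 applies to /f/ (between /u/ and /o/: between two vowels) → [v].
/o/ meets the environment for rule 3 (before a nasal consonant) → [õ].
/n/ — not in any rule's target class → [n].
/o/ (word-final) fails the environment for rule 3, so it stays [o].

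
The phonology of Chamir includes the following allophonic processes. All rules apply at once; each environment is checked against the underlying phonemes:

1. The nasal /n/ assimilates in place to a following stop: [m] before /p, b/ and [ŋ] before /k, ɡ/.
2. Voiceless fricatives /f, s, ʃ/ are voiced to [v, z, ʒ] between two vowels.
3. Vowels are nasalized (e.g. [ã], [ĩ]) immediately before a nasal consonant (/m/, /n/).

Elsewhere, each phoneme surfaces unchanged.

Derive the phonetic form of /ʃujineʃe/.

[ʃujĩneʒe]

/ʃ/ (word-initial): rule 2 targets it, but not between two vowels → unchanged [ʃ].
/u/ (between /ʃ/ and /j/) fails the environment for rule 3, so it stays [u].
/j/ — not in any rule's target class → [j].
/i/ (between /j/ and /n/) occurs before a nasal consonant → [ĩ] by rule 3.
/n/ (between /i/ and /e/): rule 1 targets it, but not before a labial or velar stop → unchanged [n].
/e/ (between /n/ and /ʃ/): rule 3 targets it, but not before a nasal consonant → unchanged [e].
/ʃ/ meets the environment for rule 2 (between two vowels) → [ʒ].
/e/ (word-final) fails the environment for rule 3, so it stays [e].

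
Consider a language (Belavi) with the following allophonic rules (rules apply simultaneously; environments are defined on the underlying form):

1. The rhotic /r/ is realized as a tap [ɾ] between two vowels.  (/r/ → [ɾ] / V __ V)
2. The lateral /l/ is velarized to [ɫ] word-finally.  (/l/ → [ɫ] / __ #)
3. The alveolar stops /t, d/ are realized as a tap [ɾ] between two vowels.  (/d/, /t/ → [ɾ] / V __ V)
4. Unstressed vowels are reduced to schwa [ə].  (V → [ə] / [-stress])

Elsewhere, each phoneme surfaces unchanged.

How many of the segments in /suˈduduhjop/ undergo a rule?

Segments that undergo a rule: /u/ → [ə] (rule 4); /d/ → [ɾ] (rule 3); /d/ → [ɾ] (rule 3); /u/ → [ə] (rule 4); /o/ → [ə] (rule 4).
All other segments surface unchanged.

5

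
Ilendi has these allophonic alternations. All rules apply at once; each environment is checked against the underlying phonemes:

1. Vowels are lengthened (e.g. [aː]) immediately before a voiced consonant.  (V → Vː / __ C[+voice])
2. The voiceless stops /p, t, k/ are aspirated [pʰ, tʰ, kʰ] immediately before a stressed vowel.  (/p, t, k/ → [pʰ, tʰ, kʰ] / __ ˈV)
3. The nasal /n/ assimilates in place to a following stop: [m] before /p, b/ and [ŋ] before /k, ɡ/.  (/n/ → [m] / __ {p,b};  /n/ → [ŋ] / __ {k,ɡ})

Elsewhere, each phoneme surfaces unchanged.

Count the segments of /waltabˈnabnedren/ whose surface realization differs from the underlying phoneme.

Segments that undergo a rule: /a/ → [aː] (rule 1); /a/ → [aː] (rule 1); /a/ → [aː] (rule 1); /e/ → [eː] (rule 1); /e/ → [eː] (rule 1).
All other segments surface unchanged.

5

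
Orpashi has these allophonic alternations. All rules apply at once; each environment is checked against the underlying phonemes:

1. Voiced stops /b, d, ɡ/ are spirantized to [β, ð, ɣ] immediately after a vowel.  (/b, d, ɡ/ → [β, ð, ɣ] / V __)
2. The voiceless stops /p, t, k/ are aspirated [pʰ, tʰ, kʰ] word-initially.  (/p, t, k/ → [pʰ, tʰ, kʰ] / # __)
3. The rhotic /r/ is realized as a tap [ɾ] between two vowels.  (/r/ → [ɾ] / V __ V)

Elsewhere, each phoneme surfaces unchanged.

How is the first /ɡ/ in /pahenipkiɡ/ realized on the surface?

/ɡ/ (word-final): immediately after a vowel, so rule 1 applies → [ɣ].

[ɣ]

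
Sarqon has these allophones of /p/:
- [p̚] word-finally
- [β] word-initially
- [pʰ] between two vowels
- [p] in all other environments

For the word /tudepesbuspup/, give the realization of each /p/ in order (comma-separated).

Occurrence 1 (position 5): between two vowels → [pʰ].
Occurrence 2 (position 11): no conditioning environment matches → elsewhere allophone [p].
Occurrence 3 (position 13): word-finally → [p̚].

[pʰ], [p], [p̚]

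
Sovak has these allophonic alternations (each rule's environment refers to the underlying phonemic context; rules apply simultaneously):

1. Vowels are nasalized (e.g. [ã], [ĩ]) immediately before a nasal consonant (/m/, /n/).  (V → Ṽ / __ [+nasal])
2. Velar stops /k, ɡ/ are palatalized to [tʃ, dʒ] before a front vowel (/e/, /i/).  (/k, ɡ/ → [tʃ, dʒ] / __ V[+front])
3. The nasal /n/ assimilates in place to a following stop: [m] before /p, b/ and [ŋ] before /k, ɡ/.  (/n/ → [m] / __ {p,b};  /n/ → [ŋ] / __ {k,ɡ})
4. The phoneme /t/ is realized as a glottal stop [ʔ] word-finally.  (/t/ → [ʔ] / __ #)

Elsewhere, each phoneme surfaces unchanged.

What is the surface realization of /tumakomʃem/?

/t/ (word-initial) fails the environment for rule 4, so it stays [t].
Rule 1 applies to /u/ (between /t/ and /m/: before a nasal consonant) → [ũ].
/a/ — between /m/ and /k/; rule 1 does not apply here → [a].
/k/ (between /a/ and /o/) is in the target of rule 2 but the environment (before a front vowel) is not met → [k].
/o/ (between /k/ and /m/) occurs before a nasal consonant → [õ] by rule 1.
/e/ meets the environment for rule 1 (before a nasal consonant) → [ẽ].

[tũmakõmʃẽm]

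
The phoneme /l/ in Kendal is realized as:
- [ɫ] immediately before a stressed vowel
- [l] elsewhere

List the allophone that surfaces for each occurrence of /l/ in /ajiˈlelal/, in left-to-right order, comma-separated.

[ɫ], [l], [l]

Occurrence 1 (position 4): immediately before a stressed vowel → [ɫ].
Occurrence 2 (position 6): no conditioning environment matches → elsewhere allophone [l].
Occurrence 3 (position 8): no conditioning environment matches → elsewhere allophone [l].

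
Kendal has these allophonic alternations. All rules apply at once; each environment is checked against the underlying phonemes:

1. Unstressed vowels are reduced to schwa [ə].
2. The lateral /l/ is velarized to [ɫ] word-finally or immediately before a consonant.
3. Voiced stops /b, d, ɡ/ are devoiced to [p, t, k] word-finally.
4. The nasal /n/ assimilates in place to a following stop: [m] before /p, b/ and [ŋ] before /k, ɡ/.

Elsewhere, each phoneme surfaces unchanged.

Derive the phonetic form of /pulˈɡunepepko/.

[pəɫˈɡunəpəpkə]

/p/ (word-initial): no rule targets it → [p].
Rule 1 applies to /u/ (between /p/ and /l/: in an unstressed syllable) → [ə].
/l/ — between /u/ and /ɡ/, word-finally or immediately before a consonant — surfaces as [ɫ] (rule 2).
/ɡ/ (between /l/ and /u/): rule 3 targets it, but not word-finally → unchanged [ɡ].
/u/ (between /ɡ/ and /n/): rule 1 targets it, but not in an unstressed syllable → unchanged [u].
/n/ (between /u/ and /e/) fails the environment for rule 4, so it stays [n].
/e/ — between /n/ and /p/, in an unstressed syllable — surfaces as [ə] (rule 1).
/p/ — not in any rule's target class → [p].
/e/ (between /p/ and /p/): in an unstressed syllable, so rule 1 applies → [ə].
/p/ (between /e/ and /k/): no rule targets it → [p].
/k/ stays [k].
/o/ (word-final) occurs in an unstressed syllable → [ə] by rule 1.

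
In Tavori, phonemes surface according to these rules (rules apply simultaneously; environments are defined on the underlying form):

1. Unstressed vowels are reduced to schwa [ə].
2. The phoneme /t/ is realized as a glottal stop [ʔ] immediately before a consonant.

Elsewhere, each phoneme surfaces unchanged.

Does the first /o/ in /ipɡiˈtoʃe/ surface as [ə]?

No

/o/ (between /t/ and /ʃ/) is in the target of rule 1 but the environment (in an unstressed syllable) is not met → [o].
The actual realization is [o], not [ə].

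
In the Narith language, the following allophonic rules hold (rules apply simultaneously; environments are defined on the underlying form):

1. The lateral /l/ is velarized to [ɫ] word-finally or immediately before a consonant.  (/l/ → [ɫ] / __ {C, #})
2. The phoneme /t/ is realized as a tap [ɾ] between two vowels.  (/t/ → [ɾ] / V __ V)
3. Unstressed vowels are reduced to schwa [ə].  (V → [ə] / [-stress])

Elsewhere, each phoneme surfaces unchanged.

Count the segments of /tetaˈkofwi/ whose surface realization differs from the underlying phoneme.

Segments that undergo a rule: /e/ → [ə] (rule 3); /t/ → [ɾ] (rule 2); /a/ → [ə] (rule 3); /i/ → [ə] (rule 3).
All other segments surface unchanged.

4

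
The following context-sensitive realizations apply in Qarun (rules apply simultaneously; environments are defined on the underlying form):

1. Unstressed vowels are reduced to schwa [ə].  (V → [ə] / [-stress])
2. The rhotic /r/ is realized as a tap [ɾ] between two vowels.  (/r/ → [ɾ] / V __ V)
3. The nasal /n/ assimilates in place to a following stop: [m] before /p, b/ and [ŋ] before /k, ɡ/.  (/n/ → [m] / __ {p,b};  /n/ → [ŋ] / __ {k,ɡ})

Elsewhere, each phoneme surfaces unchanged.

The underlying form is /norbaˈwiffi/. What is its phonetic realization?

[nərbəˈwiffə]

/n/ (word-initial): rule 3 targets it, but not before a labial or velar stop → unchanged [n].
/o/ (between /n/ and /r/): in an unstressed syllable, so rule 1 applies → [ə].
/r/ (between /o/ and /b/): rule 2 targets it, but not between two vowels → unchanged [r].
/b/ (between /r/ and /a/): no rule targets it → [b].
/a/ meets the environment for rule 1 (in an unstressed syllable) → [ə].
/w/ — not in any rule's target class → [w].
/i/ (between /w/ and /f/) is in the target of rule 1 but the environment (in an unstressed syllable) is not met → [i].
/f/ — not in any rule's target class → [f].
/f/ (between /f/ and /i/) is unaffected → [f].
/i/ (word-final) occurs in an unstressed syllable → [ə] by rule 1.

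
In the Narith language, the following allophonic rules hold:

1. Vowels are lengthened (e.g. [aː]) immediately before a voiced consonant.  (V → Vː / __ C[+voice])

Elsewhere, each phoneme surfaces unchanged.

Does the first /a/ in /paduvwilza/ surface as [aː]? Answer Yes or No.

Yes

/a/ (between /p/ and /d/): before a voiced consonant, so rule 1 applies → [aː].
The actual realization is [aː], which matches [aː].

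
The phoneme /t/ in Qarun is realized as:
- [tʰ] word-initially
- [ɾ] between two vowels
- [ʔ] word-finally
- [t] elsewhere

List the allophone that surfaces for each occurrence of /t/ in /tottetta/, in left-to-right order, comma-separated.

Occurrence 1 (position 1): word-initially → [tʰ].
Occurrence 2 (position 3): no conditioning environment matches → elsewhere allophone [t].
Occurrence 3 (position 4): no conditioning environment matches → elsewhere allophone [t].
Occurrence 4 (position 6): no conditioning environment matches → elsewhere allophone [t].
Occurrence 5 (position 7): no conditioning environment matches → elsewhere allophone [t].

[tʰ], [t], [t], [t], [t]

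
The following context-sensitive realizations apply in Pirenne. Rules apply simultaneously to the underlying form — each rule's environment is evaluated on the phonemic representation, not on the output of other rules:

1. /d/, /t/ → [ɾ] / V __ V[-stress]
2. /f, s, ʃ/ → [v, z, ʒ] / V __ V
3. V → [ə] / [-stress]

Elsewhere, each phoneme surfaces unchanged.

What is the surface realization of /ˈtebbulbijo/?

[ˈtebbəlbəjə]

/t/ — word-initial; rule 1 does not apply here → [t].
/e/ (between /t/ and /b/) fails the environment for rule 3, so it stays [e].
/b/ — not in any rule's target class → [b].
/b/ (between /b/ and /u/): no rule targets it → [b].
/u/ (between /b/ and /l/): in an unstressed syllable, so rule 3 applies → [ə].
/l/ stays [l].
/b/ stays [b].
/i/ — between /b/ and /j/, in an unstressed syllable — surfaces as [ə] (rule 3).
/j/ — not in any rule's target class → [j].
/o/ (word-final) occurs in an unstressed syllable → [ə] by rule 3.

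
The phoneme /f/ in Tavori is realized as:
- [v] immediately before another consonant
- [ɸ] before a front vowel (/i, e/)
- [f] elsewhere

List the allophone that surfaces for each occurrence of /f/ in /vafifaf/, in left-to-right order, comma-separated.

Occurrence 1 (position 3): before a front vowel (/i, e/) → [ɸ].
Occurrence 2 (position 5): no conditioning environment matches → elsewhere allophone [f].
Occurrence 3 (position 7): no conditioning environment matches → elsewhere allophone [f].

[ɸ], [f], [f]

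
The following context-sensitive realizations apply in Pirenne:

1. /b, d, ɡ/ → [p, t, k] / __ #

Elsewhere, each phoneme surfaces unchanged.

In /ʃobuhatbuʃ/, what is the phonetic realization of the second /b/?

/b/ (between /t/ and /u/): rule 1 targets it, but not word-finally → unchanged [b].

[b]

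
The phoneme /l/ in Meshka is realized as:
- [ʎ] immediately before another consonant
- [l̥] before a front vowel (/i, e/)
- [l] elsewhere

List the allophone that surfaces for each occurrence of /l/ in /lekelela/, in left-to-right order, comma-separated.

Occurrence 1 (position 1): before a front vowel (/i, e/) → [l̥].
Occurrence 2 (position 5): before a front vowel (/i, e/) → [l̥].
Occurrence 3 (position 7): no conditioning environment matches → elsewhere allophone [l].

[l̥], [l̥], [l]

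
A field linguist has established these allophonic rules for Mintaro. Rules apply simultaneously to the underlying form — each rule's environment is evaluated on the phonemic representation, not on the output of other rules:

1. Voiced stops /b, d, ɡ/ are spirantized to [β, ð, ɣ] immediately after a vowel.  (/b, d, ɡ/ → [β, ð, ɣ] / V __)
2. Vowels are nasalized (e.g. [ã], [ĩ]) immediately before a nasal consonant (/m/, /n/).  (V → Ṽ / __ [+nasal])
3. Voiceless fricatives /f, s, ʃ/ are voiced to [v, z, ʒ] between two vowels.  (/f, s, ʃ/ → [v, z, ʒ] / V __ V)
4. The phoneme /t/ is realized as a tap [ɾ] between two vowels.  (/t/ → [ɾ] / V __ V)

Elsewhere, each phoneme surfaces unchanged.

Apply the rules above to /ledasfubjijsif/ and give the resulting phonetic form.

/l/ — not in any rule's target class → [l].
/e/ (between /l/ and /d/) fails the environment for rule 2, so it stays [e].
/d/ meets the environment for rule 1 (immediately after a vowel) → [ð].
/a/ — between /d/ and /s/; rule 2 does not apply here → [a].
/s/ (between /a/ and /f/) fails the environment for rule 3, so it stays [s].
/f/ (between /s/ and /u/) is in the target of rule 3 but the environment (between two vowels) is not met → [f].
/u/ (between /f/ and /b/) is in the target of rule 2 but the environment (before a nasal consonant) is not met → [u].
/b/ meets the environment for rule 1 (immediately after a vowel) → [β].
/j/ stays [j].
/i/ (between /j/ and /j/): rule 2 targets it, but not before a nasal consonant → unchanged [i].
/j/ (between /i/ and /s/) is unaffected → [j].
/s/ (between /j/ and /i/) fails the environment for rule 3, so it stays [s].
/i/ (between /s/ and /f/) fails the environment for rule 2, so it stays [i].
/f/ — word-final; rule 3 does not apply here → [f].

[leðasfuβjijsif]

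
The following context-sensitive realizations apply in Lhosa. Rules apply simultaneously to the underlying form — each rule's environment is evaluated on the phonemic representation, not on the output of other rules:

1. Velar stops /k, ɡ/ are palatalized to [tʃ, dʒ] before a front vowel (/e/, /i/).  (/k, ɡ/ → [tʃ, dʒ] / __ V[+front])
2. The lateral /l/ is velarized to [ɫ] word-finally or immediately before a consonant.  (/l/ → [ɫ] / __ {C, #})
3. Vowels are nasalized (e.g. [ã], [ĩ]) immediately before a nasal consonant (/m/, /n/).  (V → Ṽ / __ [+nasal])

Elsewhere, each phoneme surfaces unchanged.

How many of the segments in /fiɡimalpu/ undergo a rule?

3

Segments that undergo a rule: /ɡ/ → [dʒ] (rule 1); /i/ → [ĩ] (rule 3); /l/ → [ɫ] (rule 2).
All other segments surface unchanged.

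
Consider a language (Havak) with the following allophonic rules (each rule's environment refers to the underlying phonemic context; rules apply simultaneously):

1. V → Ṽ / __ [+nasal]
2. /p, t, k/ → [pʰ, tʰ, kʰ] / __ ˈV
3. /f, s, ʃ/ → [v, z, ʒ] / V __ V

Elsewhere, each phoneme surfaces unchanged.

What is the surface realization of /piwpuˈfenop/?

/p/ — word-initial; rule 2 does not apply here → [p].
/i/ (between /p/ and /w/): rule 1 targets it, but not before a nasal consonant → unchanged [i].
/p/ (between /w/ and /u/) is in the target of rule 2 but the environment (immediately before a stressed vowel) is not met → [p].
/u/ (between /p/ and /f/) is in the target of rule 1 but the environment (before a nasal consonant) is not met → [u].
/f/ (between /u/ and /e/) occurs between two vowels → [v] by rule 3.
/e/ (between /f/ and /n/) occurs before a nasal consonant → [ẽ] by rule 1.
/o/ — between /n/ and /p/; rule 1 does not apply here → [o].
/p/ — word-final; rule 2 does not apply here → [p].

[piwpuˈvẽnop]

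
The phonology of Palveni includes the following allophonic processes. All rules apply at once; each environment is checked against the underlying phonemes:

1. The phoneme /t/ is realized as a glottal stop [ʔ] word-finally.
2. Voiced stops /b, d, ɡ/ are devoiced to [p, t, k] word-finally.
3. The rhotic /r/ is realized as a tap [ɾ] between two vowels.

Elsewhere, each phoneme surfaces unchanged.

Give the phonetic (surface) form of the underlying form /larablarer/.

/l/ (word-initial): no rule targets it → [l].
/a/ — not in any rule's target class → [a].
/r/ — between /a/ and /a/, between two vowels — surfaces as [ɾ] (rule 3).
/a/ (between /r/ and /b/): no rule targets it → [a].
/b/ (between /a/ and /l/) is in the target of rule 2 but the environment (word-finally) is not met → [b].
/l/ — not in any rule's target class → [l].
/a/ (between /l/ and /r/) is unaffected → [a].
Rule 3 applies to /r/ (between /a/ and /e/: between two vowels) → [ɾ].
/e/ — not in any rule's target class → [e].
/r/ (word-final) fails the environment for rule 3, so it stays [r].

[laɾablaɾer]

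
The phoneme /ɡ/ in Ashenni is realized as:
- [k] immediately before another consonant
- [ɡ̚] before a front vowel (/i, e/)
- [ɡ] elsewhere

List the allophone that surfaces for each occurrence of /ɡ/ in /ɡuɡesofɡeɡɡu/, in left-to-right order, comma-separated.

Occurrence 1 (position 1): no conditioning environment matches → elsewhere allophone [ɡ].
Occurrence 2 (position 3): before a front vowel (/i, e/) → [ɡ̚].
Occurrence 3 (position 8): before a front vowel (/i, e/) → [ɡ̚].
Occurrence 4 (position 10): immediately before another consonant → [k].
Occurrence 5 (position 11): no conditioning environment matches → elsewhere allophone [ɡ].

[ɡ], [ɡ̚], [ɡ̚], [k], [ɡ]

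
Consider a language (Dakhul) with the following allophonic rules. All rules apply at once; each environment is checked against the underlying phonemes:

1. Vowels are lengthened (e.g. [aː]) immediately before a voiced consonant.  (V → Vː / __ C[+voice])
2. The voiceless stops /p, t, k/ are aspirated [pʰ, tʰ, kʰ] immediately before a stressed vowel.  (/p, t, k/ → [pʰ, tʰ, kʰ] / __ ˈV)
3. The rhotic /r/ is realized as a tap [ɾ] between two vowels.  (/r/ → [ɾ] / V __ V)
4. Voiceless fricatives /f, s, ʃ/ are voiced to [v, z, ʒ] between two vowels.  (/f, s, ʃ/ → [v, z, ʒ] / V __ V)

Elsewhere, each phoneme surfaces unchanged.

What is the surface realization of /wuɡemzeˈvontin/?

/w/ (word-initial): no rule targets it → [w].
/u/ — between /w/ and /ɡ/, before a voiced consonant — surfaces as [uː] (rule 1).
/ɡ/ — not in any rule's target class → [ɡ].
/e/ (between /ɡ/ and /m/) occurs before a voiced consonant → [eː] by rule 1.
/m/ stays [m].
/z/ stays [z].
/e/ (between /z/ and /v/) occurs before a voiced consonant → [eː] by rule 1.
/v/ (between /e/ and /o/): no rule targets it → [v].
/o/ meets the environment for rule 1 (before a voiced consonant) → [oː].
/n/ stays [n].
/t/ (between /n/ and /i/) is in the target of rule 2 but the environment (immediately before a stressed vowel) is not met → [t].
/i/ — between /t/ and /n/, before a voiced consonant — surfaces as [iː] (rule 1).
/n/ — not in any rule's target class → [n].

[wuːɡeːmzeːˈvoːntiːn]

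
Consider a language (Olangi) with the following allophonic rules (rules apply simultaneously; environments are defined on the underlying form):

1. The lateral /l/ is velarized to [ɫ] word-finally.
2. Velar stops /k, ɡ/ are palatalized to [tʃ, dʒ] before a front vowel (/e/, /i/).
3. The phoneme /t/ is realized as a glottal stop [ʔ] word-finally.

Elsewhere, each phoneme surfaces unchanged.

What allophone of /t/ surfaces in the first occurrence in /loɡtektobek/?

[t]

/t/ (between /ɡ/ and /e/) is in the target of rule 3 but the environment (word-finally) is not met → [t].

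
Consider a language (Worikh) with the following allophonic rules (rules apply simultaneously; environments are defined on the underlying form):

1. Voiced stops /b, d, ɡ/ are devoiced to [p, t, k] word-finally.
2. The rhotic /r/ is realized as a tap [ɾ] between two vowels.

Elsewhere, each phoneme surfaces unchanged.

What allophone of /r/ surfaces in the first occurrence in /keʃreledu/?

/r/ (between /ʃ/ and /e/) fails the environment for rule 2, so it stays [r].

[r]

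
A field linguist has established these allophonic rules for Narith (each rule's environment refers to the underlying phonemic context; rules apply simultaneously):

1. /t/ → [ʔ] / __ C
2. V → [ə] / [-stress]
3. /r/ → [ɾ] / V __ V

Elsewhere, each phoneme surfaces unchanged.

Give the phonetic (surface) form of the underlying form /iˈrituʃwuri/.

/i/ (word-initial): in an unstressed syllable, so rule 2 applies → [ə].
/r/ (between /i/ and /i/): between two vowels, so rule 3 applies → [ɾ].
/i/ (between /r/ and /t/): rule 2 targets it, but not in an unstressed syllable → unchanged [i].
/t/ (between /i/ and /u/) fails the environment for rule 1, so it stays [t].
/u/ — between /t/ and /ʃ/, in an unstressed syllable — surfaces as [ə] (rule 2).
/ʃ/ (between /u/ and /w/): no rule targets it → [ʃ].
/w/ (between /ʃ/ and /u/): no rule targets it → [w].
/u/ (between /w/ and /r/) occurs in an unstressed syllable → [ə] by rule 2.
/r/ meets the environment for rule 3 (between two vowels) → [ɾ].
/i/ (word-final): in an unstressed syllable, so rule 2 applies → [ə].

[əˈɾitəʃwəɾə]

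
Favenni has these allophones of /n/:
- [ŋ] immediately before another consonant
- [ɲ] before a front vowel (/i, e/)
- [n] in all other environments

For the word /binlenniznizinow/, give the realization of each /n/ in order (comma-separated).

Occurrence 1 (position 3): immediately before another consonant → [ŋ].
Occurrence 2 (position 6): immediately before another consonant → [ŋ].
Occurrence 3 (position 7): before a front vowel (/i, e/) → [ɲ].
Occurrence 4 (position 10): before a front vowel (/i, e/) → [ɲ].
Occurrence 5 (position 14): no conditioning environment matches → elsewhere allophone [n].

[ŋ], [ŋ], [ɲ], [ɲ], [n]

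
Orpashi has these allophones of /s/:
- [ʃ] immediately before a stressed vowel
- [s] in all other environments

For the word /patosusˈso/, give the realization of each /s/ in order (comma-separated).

[s], [s], [ʃ]

Occurrence 1 (position 5): no conditioning environment matches → elsewhere allophone [s].
Occurrence 2 (position 7): no conditioning environment matches → elsewhere allophone [s].
Occurrence 3 (position 8): immediately before a stressed vowel → [ʃ].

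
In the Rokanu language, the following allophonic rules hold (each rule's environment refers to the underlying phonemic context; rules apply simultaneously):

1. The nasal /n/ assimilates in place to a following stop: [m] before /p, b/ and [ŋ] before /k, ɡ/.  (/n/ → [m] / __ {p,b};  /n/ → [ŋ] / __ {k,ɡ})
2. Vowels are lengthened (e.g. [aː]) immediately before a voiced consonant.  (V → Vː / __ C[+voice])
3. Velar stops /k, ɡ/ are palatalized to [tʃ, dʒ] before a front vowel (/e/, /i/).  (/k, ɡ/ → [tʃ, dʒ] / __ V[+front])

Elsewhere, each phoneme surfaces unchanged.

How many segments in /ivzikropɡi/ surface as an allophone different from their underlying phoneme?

2

Segments that undergo a rule: /i/ → [iː] (rule 2); /ɡ/ → [dʒ] (rule 3).
All other segments surface unchanged.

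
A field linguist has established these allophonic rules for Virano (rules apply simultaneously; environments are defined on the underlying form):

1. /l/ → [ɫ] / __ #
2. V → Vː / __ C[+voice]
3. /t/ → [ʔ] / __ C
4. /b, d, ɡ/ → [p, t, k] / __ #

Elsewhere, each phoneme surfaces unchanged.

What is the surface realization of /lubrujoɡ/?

/l/ (word-initial) is in the target of rule 1 but the environment (word-finally) is not met → [l].
/u/ meets the environment for rule 2 (before a voiced consonant) → [uː].
/b/ — between /u/ and /r/; rule 4 does not apply here → [b].
/r/ (between /b/ and /u/): no rule targets it → [r].
/u/ meets the environment for rule 2 (before a voiced consonant) → [uː].
/j/ — not in any rule's target class → [j].
/o/ (between /j/ and /ɡ/) occurs before a voiced consonant → [oː] by rule 2.
/ɡ/ (word-final) occurs word-finally → [k] by rule 4.

[luːbruːjoːk]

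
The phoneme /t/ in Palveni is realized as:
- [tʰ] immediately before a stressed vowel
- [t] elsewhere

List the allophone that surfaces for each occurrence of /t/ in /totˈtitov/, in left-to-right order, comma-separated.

Occurrence 1 (position 1): no conditioning environment matches → elsewhere allophone [t].
Occurrence 2 (position 3): no conditioning environment matches → elsewhere allophone [t].
Occurrence 3 (position 4): immediately before a stressed vowel → [tʰ].
Occurrence 4 (position 6): no conditioning environment matches → elsewhere allophone [t].

[t], [t], [tʰ], [t]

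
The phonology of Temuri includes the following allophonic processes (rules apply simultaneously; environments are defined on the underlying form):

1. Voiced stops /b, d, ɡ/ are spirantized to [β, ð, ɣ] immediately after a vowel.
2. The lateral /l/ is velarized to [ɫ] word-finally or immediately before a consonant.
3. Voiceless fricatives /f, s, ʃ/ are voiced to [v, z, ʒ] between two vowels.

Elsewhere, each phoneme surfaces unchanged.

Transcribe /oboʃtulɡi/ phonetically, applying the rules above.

/o/ stays [o].
/b/ (between /o/ and /o/) occurs immediately after a vowel → [β] by rule 1.
/o/ stays [o].
/ʃ/ — between /o/ and /t/; rule 3 does not apply here → [ʃ].
/t/ — not in any rule's target class → [t].
/u/ (between /t/ and /l/) is unaffected → [u].
Rule 2 applies to /l/ (between /u/ and /ɡ/: word-finally or immediately before a consonant) → [ɫ].
/ɡ/ — between /l/ and /i/; rule 1 does not apply here → [ɡ].
/i/ — not in any rule's target class → [i].

[oβoʃtuɫɡi]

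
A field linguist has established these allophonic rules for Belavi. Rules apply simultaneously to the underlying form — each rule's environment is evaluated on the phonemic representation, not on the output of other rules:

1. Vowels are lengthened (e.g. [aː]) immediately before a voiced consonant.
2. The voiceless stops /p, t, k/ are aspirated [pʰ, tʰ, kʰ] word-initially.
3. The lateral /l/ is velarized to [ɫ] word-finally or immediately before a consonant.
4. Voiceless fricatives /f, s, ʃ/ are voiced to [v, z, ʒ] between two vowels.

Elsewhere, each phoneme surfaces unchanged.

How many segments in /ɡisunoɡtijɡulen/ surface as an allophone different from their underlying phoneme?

Segments that undergo a rule: /s/ → [z] (rule 4); /u/ → [uː] (rule 1); /o/ → [oː] (rule 1); /i/ → [iː] (rule 1); /u/ → [uː] (rule 1); /e/ → [eː] (rule 1).
All other segments surface unchanged.

6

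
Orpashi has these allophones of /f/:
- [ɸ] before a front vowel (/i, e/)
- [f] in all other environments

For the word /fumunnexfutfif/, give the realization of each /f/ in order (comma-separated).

Occurrence 1 (position 1): no conditioning environment matches → elsewhere allophone [f].
Occurrence 2 (position 9): no conditioning environment matches → elsewhere allophone [f].
Occurrence 3 (position 12): before a front vowel (/i, e/) → [ɸ].
Occurrence 4 (position 14): no conditioning environment matches → elsewhere allophone [f].

[f], [f], [ɸ], [f]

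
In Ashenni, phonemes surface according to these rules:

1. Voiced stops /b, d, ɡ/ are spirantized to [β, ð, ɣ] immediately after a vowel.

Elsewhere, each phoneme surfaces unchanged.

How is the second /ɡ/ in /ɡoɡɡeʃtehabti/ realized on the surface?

/ɡ/ (between /o/ and /ɡ/) occurs immediately after a vowel → [ɣ] by rule 1.

[ɣ]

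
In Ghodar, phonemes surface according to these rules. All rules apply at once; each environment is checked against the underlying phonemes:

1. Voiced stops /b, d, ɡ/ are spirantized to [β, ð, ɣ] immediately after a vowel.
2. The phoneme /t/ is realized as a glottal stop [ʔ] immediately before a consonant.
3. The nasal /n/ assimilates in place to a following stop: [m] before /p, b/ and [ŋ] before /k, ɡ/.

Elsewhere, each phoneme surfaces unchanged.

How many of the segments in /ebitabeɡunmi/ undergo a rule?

Segments that undergo a rule: /b/ → [β] (rule 1); /b/ → [β] (rule 1); /ɡ/ → [ɣ] (rule 1).
All other segments surface unchanged.

3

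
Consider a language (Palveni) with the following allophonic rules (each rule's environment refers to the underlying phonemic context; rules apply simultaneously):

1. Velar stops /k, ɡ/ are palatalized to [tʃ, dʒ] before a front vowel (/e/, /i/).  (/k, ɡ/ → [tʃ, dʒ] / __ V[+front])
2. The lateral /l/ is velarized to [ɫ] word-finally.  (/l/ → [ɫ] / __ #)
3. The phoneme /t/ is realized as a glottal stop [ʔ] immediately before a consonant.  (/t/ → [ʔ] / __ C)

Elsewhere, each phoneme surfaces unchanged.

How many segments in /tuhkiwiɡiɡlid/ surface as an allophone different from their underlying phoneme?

Segments that undergo a rule: /k/ → [tʃ] (rule 1); /ɡ/ → [dʒ] (rule 1).
All other segments surface unchanged.

2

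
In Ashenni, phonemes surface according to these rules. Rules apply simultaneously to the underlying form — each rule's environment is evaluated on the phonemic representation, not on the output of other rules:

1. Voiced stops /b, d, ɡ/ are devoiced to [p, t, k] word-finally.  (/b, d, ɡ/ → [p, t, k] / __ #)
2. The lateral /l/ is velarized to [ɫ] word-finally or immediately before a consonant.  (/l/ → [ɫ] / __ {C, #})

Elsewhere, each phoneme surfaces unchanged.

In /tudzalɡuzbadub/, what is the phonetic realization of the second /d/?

/d/ (between /a/ and /u/) fails the environment for rule 1, so it stays [d].

[d]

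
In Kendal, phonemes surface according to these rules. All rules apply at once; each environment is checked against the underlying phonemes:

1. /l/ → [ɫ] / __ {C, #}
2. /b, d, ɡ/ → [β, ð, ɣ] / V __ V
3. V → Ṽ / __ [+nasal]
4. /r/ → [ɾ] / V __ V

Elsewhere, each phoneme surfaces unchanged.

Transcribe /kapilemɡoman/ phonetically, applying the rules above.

[kapilẽmɡõmãn]

/k/ (word-initial) is unaffected → [k].
/a/ (between /k/ and /p/): rule 3 targets it, but not before a nasal consonant → unchanged [a].
/p/ (between /a/ and /i/): no rule targets it → [p].
/i/ (between /p/ and /l/) fails the environment for rule 3, so it stays [i].
/l/ (between /i/ and /e/) is in the target of rule 1 but the environment (word-finally or immediately before a consonant) is not met → [l].
Rule 3 applies to /e/ (between /l/ and /m/: before a nasal consonant) → [ẽ].
/m/ (between /e/ and /ɡ/): no rule targets it → [m].
/ɡ/ — between /m/ and /o/; rule 2 does not apply here → [ɡ].
/o/ (between /ɡ/ and /m/): before a nasal consonant, so rule 3 applies → [õ].
/m/ stays [m].
/a/ meets the environment for rule 3 (before a nasal consonant) → [ã].
/n/ (word-final): no rule targets it → [n].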